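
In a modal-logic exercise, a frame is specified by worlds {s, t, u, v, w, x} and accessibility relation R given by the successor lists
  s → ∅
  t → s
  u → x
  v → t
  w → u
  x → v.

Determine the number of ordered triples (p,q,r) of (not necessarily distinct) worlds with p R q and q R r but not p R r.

4

Enumerating: (u,x,v), (v,t,s), (w,u,x), (x,v,t).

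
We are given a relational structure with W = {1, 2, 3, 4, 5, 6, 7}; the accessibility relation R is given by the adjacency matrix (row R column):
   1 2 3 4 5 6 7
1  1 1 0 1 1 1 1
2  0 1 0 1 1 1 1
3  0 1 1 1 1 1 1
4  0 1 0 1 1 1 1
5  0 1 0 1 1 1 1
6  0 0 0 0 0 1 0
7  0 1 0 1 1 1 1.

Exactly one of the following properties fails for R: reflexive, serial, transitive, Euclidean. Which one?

Euclidean

Reflexive: yes — every world is R-related to itself.
Serial: yes — every world has a successor (e.g. 1 R 1).
Transitive: yes — every two-step R-path is closed by a direct edge.
Euclidean: no — 1 R 6 and 1 R 2, but not 6 R 2.
Only Euclidean fails.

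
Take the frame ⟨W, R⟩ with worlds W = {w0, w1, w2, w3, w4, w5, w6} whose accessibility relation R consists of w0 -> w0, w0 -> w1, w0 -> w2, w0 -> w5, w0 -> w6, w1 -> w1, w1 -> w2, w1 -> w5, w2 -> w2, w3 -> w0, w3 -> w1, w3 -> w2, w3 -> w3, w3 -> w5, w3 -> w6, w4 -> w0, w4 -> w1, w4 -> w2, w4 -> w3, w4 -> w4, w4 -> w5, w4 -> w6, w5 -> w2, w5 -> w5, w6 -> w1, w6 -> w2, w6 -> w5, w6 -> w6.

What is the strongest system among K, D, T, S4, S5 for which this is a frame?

Serial (axiom D): yes — every world has a successor (e.g. w0 R w0).
Reflexive (axiom T): yes — every world is R-related to itself.
Transitive (axiom 4): yes — every two-step R-path is closed by a direct edge.
Euclidean (axiom 5): no — w0 R w1 and w0 R w6, but not w1 R w6.
So F validates K, D, T, S4; S5 would additionally require R to be Euclidean. The strongest is S4.

S4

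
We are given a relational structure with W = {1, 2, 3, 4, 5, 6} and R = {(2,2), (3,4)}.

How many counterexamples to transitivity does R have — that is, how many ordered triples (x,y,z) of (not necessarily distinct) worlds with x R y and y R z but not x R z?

0

R is transitive; there are no such tuples.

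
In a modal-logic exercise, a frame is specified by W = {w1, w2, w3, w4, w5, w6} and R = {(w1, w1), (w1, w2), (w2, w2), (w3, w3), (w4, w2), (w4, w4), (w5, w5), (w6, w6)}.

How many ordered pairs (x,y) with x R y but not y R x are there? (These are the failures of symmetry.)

Enumerating: (w1,w2), (w4,w2).

2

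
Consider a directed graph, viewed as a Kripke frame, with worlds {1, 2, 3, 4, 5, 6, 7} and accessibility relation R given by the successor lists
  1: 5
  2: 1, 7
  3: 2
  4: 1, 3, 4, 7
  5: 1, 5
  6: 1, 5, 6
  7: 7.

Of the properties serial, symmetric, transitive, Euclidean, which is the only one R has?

serial

Serial: yes — every world has a successor (e.g. 1 R 5).
Symmetric: no — 2 R 1 but not 1 R 2.
Transitive: no — 2 R 1 and 1 R 5, but not 2 R 5.
Euclidean: no — 2 R 1 and 2 R 7, but not 1 R 7.
Only serial holds.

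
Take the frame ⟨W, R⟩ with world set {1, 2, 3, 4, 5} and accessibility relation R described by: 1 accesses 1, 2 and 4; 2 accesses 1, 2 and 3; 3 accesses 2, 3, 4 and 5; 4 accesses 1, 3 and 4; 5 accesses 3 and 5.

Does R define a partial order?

Reflexive: yes — every world is R-related to itself.
Transitive: no — 1 R 2 and 2 R 3, but not 1 R 3.
Antisymmetric: no — 1 R 2 and 2 R 1 with 1 ≠ 2.
So R is not a partial order.

No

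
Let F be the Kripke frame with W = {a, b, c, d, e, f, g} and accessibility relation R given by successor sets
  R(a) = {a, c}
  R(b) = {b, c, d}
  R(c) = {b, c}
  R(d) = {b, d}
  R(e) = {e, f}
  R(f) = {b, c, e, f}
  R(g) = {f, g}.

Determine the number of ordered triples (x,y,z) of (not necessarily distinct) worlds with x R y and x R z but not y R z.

10

Enumerating: (a,c,a), (b,c,d), (b,d,c), (f,b,e), (f,b,f), (f,c,e), (f,c,f), (f,e,b), (f,e,c), (g,f,g).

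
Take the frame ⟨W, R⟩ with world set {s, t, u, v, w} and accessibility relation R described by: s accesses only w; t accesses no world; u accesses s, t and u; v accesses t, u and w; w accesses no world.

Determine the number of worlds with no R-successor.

2

Enumerating: t, w.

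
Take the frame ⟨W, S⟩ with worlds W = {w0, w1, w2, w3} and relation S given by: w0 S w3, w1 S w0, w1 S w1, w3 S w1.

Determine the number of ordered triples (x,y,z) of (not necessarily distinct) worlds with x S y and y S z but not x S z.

Enumerating: (w0,w3,w1), (w1,w0,w3), (w3,w1,w0).

3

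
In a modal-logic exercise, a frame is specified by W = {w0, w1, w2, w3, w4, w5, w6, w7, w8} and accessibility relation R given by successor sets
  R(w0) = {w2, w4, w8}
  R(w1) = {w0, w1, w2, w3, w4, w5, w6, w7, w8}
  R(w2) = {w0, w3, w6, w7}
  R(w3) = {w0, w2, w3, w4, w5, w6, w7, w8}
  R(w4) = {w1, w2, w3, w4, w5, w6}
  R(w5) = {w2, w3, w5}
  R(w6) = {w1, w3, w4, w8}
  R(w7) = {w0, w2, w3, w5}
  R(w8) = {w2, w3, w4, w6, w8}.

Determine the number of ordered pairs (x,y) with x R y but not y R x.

17

Enumerating: (w0,w4), (w0,w8), (w1,w0), (w1,w2), (w1,w3), (w1,w5), (w1,w7), (w1,w8), (w2,w6), (w3,w0), (w4,w2), (w4,w5), (w5,w2), (w7,w0), (w7,w5), (w8,w2), (w8,w4).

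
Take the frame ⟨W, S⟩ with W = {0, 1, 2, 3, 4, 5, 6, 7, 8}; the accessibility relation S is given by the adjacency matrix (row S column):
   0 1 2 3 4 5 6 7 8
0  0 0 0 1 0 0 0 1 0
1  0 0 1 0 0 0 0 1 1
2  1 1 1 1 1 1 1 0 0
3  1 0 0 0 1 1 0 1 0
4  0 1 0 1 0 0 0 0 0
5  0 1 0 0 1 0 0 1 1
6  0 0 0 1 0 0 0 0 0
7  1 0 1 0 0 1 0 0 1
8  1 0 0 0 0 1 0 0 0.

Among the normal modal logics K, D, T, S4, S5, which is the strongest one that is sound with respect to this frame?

D

Serial (axiom D): yes — every world has a successor (e.g. 0 S 3).
Reflexive (axiom T): no — 0 is not related to itself.
Transitive (axiom 4): no — 0 S 3 and 3 S 4, but not 0 S 4.
Euclidean (axiom 5): no — 0 S 7 and 0 S 3, but not 7 S 3.
So F validates K, D; T would additionally require S to be reflexive. The strongest is D.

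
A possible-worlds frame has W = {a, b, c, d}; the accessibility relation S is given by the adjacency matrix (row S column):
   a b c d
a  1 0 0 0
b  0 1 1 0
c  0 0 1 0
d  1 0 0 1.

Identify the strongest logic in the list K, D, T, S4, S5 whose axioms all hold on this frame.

S4

Serial (axiom D): yes — every world has a successor (e.g. a S a).
Reflexive (axiom T): yes — every world is S-related to itself.
Transitive (axiom 4): yes — every two-step S-path is closed by a direct edge.
Euclidean (axiom 5): no — b S c and b S b, but not c S b.
So F validates K, D, T, S4; S5 would additionally require S to be Euclidean. The strongest is S4.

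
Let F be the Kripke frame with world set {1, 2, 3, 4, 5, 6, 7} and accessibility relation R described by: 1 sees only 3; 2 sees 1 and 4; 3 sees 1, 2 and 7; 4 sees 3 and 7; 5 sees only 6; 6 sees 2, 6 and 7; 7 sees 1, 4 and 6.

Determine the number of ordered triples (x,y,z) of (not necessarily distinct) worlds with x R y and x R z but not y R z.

28

Enumerating: (1,3,3), (2,1,1), (2,1,4), (2,4,1), (2,4,4), (3,1,1), (3,1,2), (3,1,7), (3,2,2), (3,2,7), (3,7,2), (3,7,7), … and 16 more.
Total: 28.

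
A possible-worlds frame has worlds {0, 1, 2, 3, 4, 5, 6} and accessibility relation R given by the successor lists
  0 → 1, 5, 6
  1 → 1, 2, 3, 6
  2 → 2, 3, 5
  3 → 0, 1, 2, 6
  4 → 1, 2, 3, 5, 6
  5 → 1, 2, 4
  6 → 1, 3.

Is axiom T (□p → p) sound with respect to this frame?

No

By correspondence theory, T is valid on a frame iff R is reflexive.
Reflexive: no — 0 is not related to itself.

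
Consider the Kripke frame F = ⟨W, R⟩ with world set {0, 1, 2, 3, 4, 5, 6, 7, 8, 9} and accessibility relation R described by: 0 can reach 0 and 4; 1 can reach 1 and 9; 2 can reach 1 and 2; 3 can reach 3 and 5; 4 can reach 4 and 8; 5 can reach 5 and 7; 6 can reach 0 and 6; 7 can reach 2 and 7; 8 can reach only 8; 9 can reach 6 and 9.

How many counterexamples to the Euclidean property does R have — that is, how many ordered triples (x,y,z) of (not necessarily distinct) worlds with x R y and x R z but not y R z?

9

Enumerating: (0,4,0), (1,9,1), (2,1,2), (3,5,3), (4,8,4), (5,7,5), (6,0,6), (7,2,7), (9,6,9).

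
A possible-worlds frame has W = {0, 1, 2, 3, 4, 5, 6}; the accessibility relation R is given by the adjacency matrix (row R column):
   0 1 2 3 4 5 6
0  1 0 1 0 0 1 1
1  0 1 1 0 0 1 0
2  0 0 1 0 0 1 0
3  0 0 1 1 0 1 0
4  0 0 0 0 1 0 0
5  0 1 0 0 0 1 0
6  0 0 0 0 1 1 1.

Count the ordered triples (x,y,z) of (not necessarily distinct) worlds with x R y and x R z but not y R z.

Enumerating: (0,2,0), (0,2,6), (0,5,0), (0,5,2), (0,5,6), (0,6,0), (0,6,2), (1,2,1), (1,5,2), (2,5,2), (3,2,3), (3,5,2), (3,5,3), (6,4,5), (6,4,6), (6,5,4), (6,5,6).

17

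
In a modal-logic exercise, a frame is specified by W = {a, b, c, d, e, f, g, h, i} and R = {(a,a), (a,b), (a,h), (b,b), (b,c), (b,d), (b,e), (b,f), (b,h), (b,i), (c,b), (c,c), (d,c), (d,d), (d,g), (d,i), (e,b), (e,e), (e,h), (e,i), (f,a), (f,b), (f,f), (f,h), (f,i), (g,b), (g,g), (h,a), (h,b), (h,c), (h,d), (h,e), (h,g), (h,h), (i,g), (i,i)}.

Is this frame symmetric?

No

Symmetric: no — a R b but not b R a.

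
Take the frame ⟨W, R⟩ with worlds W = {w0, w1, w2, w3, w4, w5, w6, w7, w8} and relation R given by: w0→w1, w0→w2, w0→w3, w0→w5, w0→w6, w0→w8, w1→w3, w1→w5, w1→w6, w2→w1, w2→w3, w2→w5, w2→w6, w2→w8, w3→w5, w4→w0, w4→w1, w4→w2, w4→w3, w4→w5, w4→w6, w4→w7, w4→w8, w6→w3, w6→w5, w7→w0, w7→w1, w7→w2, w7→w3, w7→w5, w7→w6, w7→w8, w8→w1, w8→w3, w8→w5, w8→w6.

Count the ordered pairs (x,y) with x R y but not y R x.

36

Enumerating: (w0,w1), (w0,w2), (w0,w3), (w0,w5), (w0,w6), (w0,w8), (w1,w3), (w1,w5), (w1,w6), (w2,w1), (w2,w3), (w2,w5), … and 24 more.
Total: 36.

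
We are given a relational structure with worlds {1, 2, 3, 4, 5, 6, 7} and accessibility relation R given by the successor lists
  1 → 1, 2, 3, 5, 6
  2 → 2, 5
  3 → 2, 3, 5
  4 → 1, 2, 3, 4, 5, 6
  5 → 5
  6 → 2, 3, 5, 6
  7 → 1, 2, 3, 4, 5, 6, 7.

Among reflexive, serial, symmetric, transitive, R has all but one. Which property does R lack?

symmetric

Reflexive: yes — every world is R-related to itself.
Serial: yes — every world has a successor (e.g. 1 R 1).
Symmetric: no — 1 R 2 but not 2 R 1.
Transitive: yes — every two-step R-path is closed by a direct edge.
Only symmetric fails.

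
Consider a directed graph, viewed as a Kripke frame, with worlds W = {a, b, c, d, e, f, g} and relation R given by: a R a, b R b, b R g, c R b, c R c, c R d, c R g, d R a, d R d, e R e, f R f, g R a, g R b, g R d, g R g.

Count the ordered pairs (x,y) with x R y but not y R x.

Enumerating: (c,b), (c,d), (c,g), (d,a), (g,a), (g,d).

6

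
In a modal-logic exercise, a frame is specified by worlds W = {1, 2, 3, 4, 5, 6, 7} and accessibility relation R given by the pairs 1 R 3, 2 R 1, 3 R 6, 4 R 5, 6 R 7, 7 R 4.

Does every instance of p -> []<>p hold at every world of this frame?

No

Axiom B corresponds to the accessibility relation being symmetric.
Symmetric: no — 1 R 3 but not 3 R 1.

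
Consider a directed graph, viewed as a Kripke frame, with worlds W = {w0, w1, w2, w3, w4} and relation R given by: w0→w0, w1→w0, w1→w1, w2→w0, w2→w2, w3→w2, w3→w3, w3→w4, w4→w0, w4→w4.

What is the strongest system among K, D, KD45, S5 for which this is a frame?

D

Serial (axiom D): yes — every world has a successor (e.g. w0 R w0).
Euclidean (axiom 5): no — w3 R w2 and w3 R w4, but not w2 R w4.
Transitive (axiom 4): no — w3 R w2 and w2 R w0, but not w3 R w0.
Reflexive (axiom T): yes — every world is R-related to itself.
So F validates K, D; KD45 would additionally require R to be Euclidean and transitive. The strongest is D.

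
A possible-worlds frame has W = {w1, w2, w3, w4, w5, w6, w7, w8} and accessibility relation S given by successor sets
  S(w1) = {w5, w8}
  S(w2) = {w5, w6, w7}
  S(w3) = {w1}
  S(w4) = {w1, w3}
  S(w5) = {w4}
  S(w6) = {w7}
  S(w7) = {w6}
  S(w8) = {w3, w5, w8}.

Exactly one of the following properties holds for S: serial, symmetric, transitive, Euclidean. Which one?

serial

Serial: yes — every world has a successor (e.g. w1 S w5).
Symmetric: no — w1 S w5 but not w5 S w1.
Transitive: no — w1 S w5 and w5 S w4, but not w1 S w4.
Euclidean: no — w1 S w5 and w1 S w8, but not w5 S w8.
Only serial holds.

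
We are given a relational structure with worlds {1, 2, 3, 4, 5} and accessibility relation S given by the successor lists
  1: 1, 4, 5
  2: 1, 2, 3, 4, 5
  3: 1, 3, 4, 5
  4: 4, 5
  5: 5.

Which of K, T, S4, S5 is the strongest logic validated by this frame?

S4

Reflexive (axiom T): yes — every world is S-related to itself.
Transitive (axiom 4): yes — every two-step S-path is closed by a direct edge.
Euclidean (axiom 5): no — 1 S 5 and 1 S 4, but not 5 S 4.
So F validates K, T, S4; S5 would additionally require S to be Euclidean. The strongest is S4.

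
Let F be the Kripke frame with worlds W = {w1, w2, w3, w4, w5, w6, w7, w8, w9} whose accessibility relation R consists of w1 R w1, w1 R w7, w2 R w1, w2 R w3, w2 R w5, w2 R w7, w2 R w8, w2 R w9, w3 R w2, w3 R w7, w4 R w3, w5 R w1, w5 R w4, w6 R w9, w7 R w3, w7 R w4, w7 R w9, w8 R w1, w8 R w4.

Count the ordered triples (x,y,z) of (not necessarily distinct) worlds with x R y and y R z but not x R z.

Enumerating: (w1,w7,w3), (w1,w7,w4), (w1,w7,w9), (w2,w3,w2), (w2,w5,w4), (w2,w7,w4), (w2,w8,w4), (w3,w2,w1), (w3,w2,w3), (w3,w2,w5), (w3,w2,w8), (w3,w2,w9), … and 11 more.
Total: 23.

23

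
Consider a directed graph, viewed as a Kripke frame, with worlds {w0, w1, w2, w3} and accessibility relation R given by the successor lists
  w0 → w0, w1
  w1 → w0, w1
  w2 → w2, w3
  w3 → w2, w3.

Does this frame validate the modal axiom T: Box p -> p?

Axiom T corresponds to the accessibility relation being reflexive.
Reflexive: yes — every world is R-related to itself.

Yes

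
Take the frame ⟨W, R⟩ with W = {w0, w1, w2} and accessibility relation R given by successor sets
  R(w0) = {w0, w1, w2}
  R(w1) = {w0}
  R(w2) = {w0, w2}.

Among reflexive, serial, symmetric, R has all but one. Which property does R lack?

reflexive

Reflexive: no — w1 is not related to itself.
Serial: yes — every world has a successor (e.g. w0 R w0).
Symmetric: yes — every pair in R has its reverse in R.
Only reflexive fails.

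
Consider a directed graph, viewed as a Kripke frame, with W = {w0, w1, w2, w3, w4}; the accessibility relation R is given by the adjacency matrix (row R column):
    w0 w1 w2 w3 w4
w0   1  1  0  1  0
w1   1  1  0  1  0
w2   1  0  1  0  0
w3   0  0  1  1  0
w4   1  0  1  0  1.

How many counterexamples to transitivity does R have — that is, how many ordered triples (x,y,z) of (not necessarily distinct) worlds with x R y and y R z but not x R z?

Enumerating: (w0,w3,w2), (w1,w3,w2), (w2,w0,w1), (w2,w0,w3), (w3,w2,w0), (w4,w0,w1), (w4,w0,w3).

7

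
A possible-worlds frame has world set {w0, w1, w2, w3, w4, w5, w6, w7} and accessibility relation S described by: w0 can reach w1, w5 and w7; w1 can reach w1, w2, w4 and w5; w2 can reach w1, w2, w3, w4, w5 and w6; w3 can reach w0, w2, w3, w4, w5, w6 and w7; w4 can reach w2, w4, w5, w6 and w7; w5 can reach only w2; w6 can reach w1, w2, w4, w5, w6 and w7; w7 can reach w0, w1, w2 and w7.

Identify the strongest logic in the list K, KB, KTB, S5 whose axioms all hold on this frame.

K

Symmetric (axiom B): no — w0 S w1 but not w1 S w0.
Reflexive (axiom T): no — w0 is not related to itself.
Euclidean (axiom 5): no — w0 S w1 and w0 S w7, but not w1 S w7.
So F validates K; KB would additionally require S to be symmetric. The strongest is K.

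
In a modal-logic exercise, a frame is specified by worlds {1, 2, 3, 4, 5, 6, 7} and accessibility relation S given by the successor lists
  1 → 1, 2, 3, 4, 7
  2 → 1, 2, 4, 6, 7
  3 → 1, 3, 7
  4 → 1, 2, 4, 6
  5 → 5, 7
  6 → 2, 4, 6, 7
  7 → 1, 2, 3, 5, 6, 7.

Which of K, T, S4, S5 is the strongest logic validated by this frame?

T

Reflexive (axiom T): yes — every world is S-related to itself.
Transitive (axiom 4): no — 1 S 2 and 2 S 6, but not 1 S 6.
Euclidean (axiom 5): no — 1 S 2 and 1 S 3, but not 2 S 3.
So F validates K, T; S4 would additionally require S to be transitive. The strongest is T.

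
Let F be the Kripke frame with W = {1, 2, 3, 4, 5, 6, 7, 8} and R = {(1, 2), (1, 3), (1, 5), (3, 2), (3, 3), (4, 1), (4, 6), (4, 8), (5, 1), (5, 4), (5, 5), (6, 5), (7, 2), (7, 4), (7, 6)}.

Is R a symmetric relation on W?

No

Symmetric: no — 1 R 2 but not 2 R 1.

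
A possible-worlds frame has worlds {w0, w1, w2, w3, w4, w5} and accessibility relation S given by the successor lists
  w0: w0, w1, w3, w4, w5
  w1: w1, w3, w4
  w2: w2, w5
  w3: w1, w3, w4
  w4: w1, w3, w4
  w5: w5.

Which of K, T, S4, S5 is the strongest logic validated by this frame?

Reflexive (axiom T): yes — every world is S-related to itself.
Transitive (axiom 4): yes — every two-step S-path is closed by a direct edge.
Euclidean (axiom 5): no — w0 S w1 and w0 S w5, but not w1 S w5.
So F validates K, T, S4; S5 would additionally require S to be Euclidean. The strongest is S4.

S4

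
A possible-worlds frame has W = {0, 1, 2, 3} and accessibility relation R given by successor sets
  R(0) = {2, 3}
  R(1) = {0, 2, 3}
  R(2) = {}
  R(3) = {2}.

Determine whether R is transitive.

Yes

Transitive: yes — every two-step R-path is closed by a direct edge.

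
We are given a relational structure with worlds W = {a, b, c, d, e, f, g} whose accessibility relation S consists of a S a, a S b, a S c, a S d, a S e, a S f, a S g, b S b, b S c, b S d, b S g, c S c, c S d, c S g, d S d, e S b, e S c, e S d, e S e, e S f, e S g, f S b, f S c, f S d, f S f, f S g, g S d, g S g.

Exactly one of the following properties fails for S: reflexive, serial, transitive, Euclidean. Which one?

Euclidean

Reflexive: yes — every world is S-related to itself.
Serial: yes — every world has a successor (e.g. a S a).
Transitive: yes — every two-step S-path is closed by a direct edge.
Euclidean: no — a S b and a S e, but not b S e.
Only Euclidean fails.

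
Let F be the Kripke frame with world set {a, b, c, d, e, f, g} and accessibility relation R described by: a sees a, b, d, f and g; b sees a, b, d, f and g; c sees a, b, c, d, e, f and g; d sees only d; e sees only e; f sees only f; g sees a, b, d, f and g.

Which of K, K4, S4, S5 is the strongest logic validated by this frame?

S4

Transitive (axiom 4): yes — every two-step R-path is closed by a direct edge.
Reflexive (axiom T): yes — every world is R-related to itself.
Euclidean (axiom 5): no — a R d and a R b, but not d R b.
So F validates K, K4, S4; S5 would additionally require R to be Euclidean. The strongest is S4.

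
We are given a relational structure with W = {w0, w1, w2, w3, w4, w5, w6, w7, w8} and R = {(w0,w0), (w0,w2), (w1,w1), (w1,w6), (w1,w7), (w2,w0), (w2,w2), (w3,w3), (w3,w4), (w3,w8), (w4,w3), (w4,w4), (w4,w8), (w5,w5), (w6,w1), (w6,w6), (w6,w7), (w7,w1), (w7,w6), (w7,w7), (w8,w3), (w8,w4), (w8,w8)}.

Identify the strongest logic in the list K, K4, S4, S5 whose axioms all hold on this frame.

Transitive (axiom 4): yes — every two-step R-path is closed by a direct edge.
Reflexive (axiom T): yes — every world is R-related to itself.
Euclidean (axiom 5): yes — any two successors of a common world are R-related.
So F validates K, K4, S4, S5. The strongest is S5.

S5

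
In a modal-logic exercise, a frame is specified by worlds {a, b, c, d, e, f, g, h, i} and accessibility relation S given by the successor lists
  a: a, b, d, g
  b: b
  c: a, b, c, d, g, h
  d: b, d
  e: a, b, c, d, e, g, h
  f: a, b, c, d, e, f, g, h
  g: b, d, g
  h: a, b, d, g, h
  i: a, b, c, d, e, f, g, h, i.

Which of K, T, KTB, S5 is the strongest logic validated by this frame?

T

Reflexive (axiom T): yes — every world is S-related to itself.
Symmetric (axiom B): no — a S b but not b S a.
Euclidean (axiom 5): no — a S b and a S d, but not b S d.
So F validates K, T; KTB would additionally require S to be symmetric. The strongest is T.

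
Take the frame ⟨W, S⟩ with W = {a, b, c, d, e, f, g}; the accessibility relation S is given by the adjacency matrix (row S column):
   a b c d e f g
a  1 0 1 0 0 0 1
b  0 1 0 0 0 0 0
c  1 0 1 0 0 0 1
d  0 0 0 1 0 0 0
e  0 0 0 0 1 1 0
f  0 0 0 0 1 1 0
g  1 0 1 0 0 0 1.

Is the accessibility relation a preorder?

Reflexive: yes — every world is S-related to itself.
Transitive: yes — every two-step S-path is closed by a direct edge.
So S is a preorder.

Yes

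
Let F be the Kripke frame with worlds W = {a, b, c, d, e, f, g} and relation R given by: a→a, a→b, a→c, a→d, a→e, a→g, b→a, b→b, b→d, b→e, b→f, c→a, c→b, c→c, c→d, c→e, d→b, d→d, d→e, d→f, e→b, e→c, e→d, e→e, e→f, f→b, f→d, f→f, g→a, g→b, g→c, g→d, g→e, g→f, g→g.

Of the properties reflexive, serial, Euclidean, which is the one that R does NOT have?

Euclidean

Reflexive: yes — every world is R-related to itself.
Serial: yes — every world has a successor (e.g. a R a).
Euclidean: no — a R b and a R c, but not b R c.
Only Euclidean fails.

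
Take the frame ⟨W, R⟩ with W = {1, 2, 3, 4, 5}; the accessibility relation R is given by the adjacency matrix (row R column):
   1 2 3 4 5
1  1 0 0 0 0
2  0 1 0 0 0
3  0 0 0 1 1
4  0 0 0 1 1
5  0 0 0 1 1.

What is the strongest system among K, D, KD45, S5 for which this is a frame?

Serial (axiom D): yes — every world has a successor (e.g. 1 R 1).
Euclidean (axiom 5): yes — any two successors of a common world are R-related.
Transitive (axiom 4): yes — every two-step R-path is closed by a direct edge.
Reflexive (axiom T): no — 3 is not related to itself.
So F validates K, D, KD45; S5 would additionally require R to be reflexive. The strongest is KD45.

KD45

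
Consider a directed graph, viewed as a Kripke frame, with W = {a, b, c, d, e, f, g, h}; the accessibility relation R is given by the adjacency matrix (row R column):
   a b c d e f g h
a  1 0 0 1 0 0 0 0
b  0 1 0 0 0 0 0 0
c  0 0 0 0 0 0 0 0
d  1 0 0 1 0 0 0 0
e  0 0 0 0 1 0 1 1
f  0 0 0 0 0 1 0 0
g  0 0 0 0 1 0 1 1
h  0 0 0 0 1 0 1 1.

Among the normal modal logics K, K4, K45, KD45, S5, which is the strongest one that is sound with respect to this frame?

K45

Transitive (axiom 4): yes — every two-step R-path is closed by a direct edge.
Euclidean (axiom 5): yes — any two successors of a common world are R-related.
Serial (axiom D): no — c has no R-successor.
Reflexive (axiom T): no — c is not related to itself.
So F validates K, K4, K45; KD45 would additionally require R to be serial. The strongest is K45.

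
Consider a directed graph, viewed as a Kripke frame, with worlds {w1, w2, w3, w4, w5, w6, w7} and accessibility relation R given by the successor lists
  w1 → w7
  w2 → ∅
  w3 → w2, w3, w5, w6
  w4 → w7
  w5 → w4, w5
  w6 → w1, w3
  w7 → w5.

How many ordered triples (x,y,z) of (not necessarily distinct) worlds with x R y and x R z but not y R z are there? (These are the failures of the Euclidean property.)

17

Enumerating: (w1,w7,w7), (w3,w2,w2), (w3,w2,w3), (w3,w2,w5), (w3,w2,w6), (w3,w5,w2), (w3,w5,w3), (w3,w5,w6), (w3,w6,w2), (w3,w6,w5), (w3,w6,w6), (w4,w7,w7), (w5,w4,w4), (w5,w4,w5), (w6,w1,w1), (w6,w1,w3), (w6,w3,w1).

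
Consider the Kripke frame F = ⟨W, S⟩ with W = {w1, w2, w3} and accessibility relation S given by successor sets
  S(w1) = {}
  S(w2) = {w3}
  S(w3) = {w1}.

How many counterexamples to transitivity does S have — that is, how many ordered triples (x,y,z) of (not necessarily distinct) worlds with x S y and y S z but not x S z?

1

Enumerating: (w2,w3,w1).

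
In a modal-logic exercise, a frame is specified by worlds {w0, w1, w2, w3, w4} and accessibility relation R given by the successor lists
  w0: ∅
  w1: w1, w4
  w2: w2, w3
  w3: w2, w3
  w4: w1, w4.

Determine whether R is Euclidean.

Yes

Euclidean: yes — any two successors of a common world are R-related.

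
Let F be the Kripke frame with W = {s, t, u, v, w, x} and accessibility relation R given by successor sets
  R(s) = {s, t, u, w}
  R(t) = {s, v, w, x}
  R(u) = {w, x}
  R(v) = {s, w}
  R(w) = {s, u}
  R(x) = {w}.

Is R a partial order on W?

Reflexive: no — t is not related to itself.
Transitive: no — s R t and t R v, but not s R v.
Antisymmetric: no — s R t and t R s with s ≠ t.
So R is not a partial order.

No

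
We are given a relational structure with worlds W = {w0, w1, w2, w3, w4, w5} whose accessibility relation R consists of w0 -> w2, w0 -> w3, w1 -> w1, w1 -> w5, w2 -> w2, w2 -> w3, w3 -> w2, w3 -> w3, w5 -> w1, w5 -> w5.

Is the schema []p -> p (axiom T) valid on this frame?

No

By correspondence theory, T is valid on a frame iff R is reflexive.
Reflexive: no — w0 is not related to itself.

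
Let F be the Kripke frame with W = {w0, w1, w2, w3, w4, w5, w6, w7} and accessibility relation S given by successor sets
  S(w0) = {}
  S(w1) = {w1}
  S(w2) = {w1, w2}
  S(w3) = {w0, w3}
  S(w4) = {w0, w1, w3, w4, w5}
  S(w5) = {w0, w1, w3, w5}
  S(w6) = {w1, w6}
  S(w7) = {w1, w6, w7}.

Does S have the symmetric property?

No

Symmetric: no — w2 S w1 but not w1 S w2.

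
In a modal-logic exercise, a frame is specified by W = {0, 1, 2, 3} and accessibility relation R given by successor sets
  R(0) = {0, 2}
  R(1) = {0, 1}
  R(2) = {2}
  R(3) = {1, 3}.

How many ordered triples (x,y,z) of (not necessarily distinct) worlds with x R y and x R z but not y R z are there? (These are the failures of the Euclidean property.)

Enumerating: (0,2,0), (1,0,1), (3,1,3).

3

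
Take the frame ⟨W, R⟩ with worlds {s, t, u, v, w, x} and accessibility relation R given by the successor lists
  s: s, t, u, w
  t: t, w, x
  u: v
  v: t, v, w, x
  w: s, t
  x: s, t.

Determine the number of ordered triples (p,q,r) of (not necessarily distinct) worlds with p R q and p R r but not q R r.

Enumerating: (s,t,s), (s,t,u), (s,u,s), (s,u,t), (s,u,u), (s,u,w), (s,w,u), (s,w,w), (t,w,w), (t,w,x), (t,x,w), (t,x,x), … and 9 more.
Total: 21.

21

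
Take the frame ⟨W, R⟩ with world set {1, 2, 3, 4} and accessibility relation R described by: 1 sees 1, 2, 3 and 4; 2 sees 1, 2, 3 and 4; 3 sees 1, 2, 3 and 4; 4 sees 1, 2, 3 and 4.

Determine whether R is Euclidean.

Yes

Euclidean: yes — any two successors of a common world are R-related.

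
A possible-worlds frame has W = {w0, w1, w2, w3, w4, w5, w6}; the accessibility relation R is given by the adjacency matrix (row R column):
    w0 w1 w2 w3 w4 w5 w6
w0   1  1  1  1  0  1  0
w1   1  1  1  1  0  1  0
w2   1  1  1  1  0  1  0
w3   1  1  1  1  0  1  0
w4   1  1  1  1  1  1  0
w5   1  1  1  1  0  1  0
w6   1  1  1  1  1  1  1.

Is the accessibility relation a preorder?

Yes

Reflexive: yes — every world is R-related to itself.
Transitive: yes — every two-step R-path is closed by a direct edge.
So R is a preorder.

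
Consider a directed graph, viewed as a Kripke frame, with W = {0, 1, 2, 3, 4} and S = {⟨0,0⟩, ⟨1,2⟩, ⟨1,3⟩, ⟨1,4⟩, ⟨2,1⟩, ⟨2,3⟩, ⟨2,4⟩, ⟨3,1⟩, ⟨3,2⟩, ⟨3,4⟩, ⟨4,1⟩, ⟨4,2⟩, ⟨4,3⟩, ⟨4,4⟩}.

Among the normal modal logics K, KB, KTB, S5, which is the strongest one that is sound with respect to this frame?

Symmetric (axiom B): yes — every pair in S has its reverse in S.
Reflexive (axiom T): no — 1 is not related to itself.
Euclidean (axiom 5): no — 1 S 2 and 1 S 2, but not 2 S 2.
So F validates K, KB; KTB would additionally require S to be reflexive. The strongest is KB.

KB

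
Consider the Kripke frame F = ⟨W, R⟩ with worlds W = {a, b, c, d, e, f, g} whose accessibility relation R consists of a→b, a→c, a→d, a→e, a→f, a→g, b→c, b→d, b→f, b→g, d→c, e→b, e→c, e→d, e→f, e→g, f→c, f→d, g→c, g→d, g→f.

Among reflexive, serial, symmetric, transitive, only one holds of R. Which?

transitive

Reflexive: no — a is not related to itself.
Serial: no — c has no R-successor.
Symmetric: no — a R b but not b R a.
Transitive: yes — every two-step R-path is closed by a direct edge.
Only transitive holds.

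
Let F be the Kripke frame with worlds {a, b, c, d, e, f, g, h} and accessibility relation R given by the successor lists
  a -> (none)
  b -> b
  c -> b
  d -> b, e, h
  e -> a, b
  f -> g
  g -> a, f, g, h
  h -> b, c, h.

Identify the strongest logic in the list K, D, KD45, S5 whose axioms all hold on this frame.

Serial (axiom D): no — a has no R-successor.
Euclidean (axiom 5): no — d R b and d R e, but not b R e.
Transitive (axiom 4): no — d R e and e R a, but not d R a.
Reflexive (axiom T): no — a is not related to itself.
So F validates K; D would additionally require R to be serial. The strongest is K.

K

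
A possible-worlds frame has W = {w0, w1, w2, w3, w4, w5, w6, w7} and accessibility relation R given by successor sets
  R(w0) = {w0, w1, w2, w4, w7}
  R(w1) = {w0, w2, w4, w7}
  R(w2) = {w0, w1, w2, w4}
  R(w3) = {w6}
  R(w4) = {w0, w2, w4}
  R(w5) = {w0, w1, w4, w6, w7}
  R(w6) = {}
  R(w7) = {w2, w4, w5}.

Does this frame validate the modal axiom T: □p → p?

The schema T characterises exactly the reflexive frames.
Reflexive: no — w1 is not related to itself.

No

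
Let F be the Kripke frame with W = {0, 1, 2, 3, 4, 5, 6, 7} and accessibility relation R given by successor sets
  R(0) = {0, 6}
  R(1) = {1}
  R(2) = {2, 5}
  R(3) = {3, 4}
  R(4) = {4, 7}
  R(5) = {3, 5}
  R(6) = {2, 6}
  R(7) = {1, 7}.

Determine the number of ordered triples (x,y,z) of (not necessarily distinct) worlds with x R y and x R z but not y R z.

Enumerating: (0,6,0), (2,5,2), (3,4,3), (4,7,4), (5,3,5), (6,2,6), (7,1,7).

7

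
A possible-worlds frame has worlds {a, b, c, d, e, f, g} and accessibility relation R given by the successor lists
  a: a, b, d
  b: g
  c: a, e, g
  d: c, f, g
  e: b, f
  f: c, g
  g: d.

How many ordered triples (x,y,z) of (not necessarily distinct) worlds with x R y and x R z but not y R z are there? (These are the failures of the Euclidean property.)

29

Enumerating: (a,b,a), (a,b,b), (a,b,d), (a,d,a), (a,d,b), (a,d,d), (b,g,g), (c,a,e), (c,a,g), (c,e,a), (c,e,e), (c,e,g), … and 17 more.
Total: 29.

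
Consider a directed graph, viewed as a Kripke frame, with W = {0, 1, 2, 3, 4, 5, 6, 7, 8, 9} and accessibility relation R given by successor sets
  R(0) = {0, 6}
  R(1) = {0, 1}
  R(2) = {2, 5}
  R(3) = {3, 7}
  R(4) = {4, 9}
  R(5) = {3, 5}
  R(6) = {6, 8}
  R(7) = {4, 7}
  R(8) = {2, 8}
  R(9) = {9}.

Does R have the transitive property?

No

Transitive: no — 0 R 6 and 6 R 8, but not 0 R 8.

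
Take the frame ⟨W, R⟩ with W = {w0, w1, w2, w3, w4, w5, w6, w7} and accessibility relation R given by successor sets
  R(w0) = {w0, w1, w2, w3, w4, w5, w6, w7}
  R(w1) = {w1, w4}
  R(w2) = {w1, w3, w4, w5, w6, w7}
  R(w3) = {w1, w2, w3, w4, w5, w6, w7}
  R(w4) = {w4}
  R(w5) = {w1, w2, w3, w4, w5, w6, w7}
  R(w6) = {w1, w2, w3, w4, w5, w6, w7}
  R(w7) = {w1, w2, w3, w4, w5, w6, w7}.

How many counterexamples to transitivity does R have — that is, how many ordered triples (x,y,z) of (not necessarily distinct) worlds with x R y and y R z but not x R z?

4

Enumerating: (w2,w3,w2), (w2,w5,w2), (w2,w6,w2), (w2,w7,w2).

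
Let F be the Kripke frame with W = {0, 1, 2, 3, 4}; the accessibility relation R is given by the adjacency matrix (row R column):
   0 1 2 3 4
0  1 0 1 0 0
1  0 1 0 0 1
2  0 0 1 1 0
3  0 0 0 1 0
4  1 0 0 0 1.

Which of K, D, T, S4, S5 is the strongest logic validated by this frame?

T

Serial (axiom D): yes — every world has a successor (e.g. 0 R 0).
Reflexive (axiom T): yes — every world is R-related to itself.
Transitive (axiom 4): no — 0 R 2 and 2 R 3, but not 0 R 3.
Euclidean (axiom 5): no — 0 R 2 and 0 R 0, but not 2 R 0.
So F validates K, D, T; S4 would additionally require R to be transitive. The strongest is T.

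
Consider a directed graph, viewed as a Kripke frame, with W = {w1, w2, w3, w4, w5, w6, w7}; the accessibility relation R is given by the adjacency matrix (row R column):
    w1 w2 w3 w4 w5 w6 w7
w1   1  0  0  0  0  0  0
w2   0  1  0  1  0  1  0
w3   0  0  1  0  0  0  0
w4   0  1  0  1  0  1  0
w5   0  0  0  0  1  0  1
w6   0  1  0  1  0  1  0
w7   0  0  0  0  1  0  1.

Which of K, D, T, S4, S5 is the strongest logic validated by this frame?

S5

Serial (axiom D): yes — every world has a successor (e.g. w1 R w1).
Reflexive (axiom T): yes — every world is R-related to itself.
Transitive (axiom 4): yes — every two-step R-path is closed by a direct edge.
Euclidean (axiom 5): yes — any two successors of a common world are R-related.
So F validates K, D, T, S4, S5. The strongest is S5.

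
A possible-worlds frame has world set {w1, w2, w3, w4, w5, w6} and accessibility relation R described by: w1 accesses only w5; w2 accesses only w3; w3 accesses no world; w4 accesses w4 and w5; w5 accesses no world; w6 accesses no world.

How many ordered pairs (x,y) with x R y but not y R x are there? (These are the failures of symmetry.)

3

Enumerating: (w1,w5), (w2,w3), (w4,w5).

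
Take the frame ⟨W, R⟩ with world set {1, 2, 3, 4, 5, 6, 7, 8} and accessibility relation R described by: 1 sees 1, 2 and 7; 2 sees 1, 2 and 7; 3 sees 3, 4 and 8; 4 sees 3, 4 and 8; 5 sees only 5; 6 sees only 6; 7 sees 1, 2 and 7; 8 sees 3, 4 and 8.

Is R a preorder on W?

Yes

Reflexive: yes — every world is R-related to itself.
Transitive: yes — every two-step R-path is closed by a direct edge.
So R is a preorder.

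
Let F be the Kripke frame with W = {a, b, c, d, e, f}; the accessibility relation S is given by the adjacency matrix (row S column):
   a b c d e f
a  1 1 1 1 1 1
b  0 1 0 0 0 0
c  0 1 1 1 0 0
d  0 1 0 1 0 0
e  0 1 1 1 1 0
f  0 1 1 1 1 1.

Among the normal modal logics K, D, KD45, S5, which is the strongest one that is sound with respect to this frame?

D

Serial (axiom D): yes — every world has a successor (e.g. a S a).
Euclidean (axiom 5): no — a S b and a S c, but not b S c.
Transitive (axiom 4): yes — every two-step S-path is closed by a direct edge.
Reflexive (axiom T): yes — every world is S-related to itself.
So F validates K, D; KD45 would additionally require S to be Euclidean. The strongest is D.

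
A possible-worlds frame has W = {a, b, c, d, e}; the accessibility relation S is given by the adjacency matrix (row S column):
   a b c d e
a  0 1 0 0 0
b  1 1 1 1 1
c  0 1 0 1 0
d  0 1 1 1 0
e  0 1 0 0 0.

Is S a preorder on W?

No

Reflexive: no — a is not related to itself.
Transitive: no — a S b and b S c, but not a S c.
So S is not a preorder.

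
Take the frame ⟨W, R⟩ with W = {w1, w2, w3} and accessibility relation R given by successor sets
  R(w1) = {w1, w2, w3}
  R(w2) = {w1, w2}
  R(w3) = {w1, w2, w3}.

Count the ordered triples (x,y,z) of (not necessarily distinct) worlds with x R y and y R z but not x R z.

Enumerating: (w2,w1,w3).

1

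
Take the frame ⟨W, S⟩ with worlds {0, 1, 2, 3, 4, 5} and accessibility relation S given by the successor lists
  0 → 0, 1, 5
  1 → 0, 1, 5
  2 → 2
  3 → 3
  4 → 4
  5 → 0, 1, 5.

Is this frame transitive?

Yes

Transitive: yes — every two-step S-path is closed by a direct edge.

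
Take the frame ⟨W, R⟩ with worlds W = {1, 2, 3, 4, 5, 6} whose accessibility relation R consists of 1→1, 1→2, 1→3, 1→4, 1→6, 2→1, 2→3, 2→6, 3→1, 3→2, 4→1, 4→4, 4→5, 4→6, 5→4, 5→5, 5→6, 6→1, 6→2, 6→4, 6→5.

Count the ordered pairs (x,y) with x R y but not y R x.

0

R is symmetric; there are no such tuples.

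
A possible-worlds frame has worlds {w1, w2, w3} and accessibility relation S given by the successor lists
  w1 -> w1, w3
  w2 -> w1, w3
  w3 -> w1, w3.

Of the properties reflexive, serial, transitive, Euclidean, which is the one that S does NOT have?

reflexive

Reflexive: no — w2 is not related to itself.
Serial: yes — every world has a successor (e.g. w1 S w1).
Transitive: yes — every two-step S-path is closed by a direct edge.
Euclidean: yes — any two successors of a common world are S-related.
Only reflexive fails.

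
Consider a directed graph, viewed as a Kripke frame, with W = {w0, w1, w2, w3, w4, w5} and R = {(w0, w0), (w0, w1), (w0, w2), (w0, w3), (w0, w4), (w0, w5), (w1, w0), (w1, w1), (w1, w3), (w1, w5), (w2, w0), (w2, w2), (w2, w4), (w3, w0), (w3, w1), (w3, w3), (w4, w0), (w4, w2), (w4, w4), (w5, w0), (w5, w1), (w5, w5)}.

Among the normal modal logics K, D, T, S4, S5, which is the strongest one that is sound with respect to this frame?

T

Serial (axiom D): yes — every world has a successor (e.g. w0 R w0).
Reflexive (axiom T): yes — every world is R-related to itself.
Transitive (axiom 4): no — w1 R w0 and w0 R w2, but not w1 R w2.
Euclidean (axiom 5): no — w0 R w1 and w0 R w2, but not w1 R w2.
So F validates K, D, T; S4 would additionally require R to be transitive. The strongest is T.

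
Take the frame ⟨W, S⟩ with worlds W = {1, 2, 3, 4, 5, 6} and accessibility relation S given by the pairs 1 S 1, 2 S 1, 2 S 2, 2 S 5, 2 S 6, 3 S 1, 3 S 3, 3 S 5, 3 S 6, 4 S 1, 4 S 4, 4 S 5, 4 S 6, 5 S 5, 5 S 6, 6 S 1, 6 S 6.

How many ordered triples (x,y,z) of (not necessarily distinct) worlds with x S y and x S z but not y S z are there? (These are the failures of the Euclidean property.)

Enumerating: (2,1,2), (2,1,5), (2,1,6), (2,5,1), (2,5,2), (2,6,2), (2,6,5), (3,1,3), (3,1,5), (3,1,6), (3,5,1), (3,5,3), … and 11 more.
Total: 23.

23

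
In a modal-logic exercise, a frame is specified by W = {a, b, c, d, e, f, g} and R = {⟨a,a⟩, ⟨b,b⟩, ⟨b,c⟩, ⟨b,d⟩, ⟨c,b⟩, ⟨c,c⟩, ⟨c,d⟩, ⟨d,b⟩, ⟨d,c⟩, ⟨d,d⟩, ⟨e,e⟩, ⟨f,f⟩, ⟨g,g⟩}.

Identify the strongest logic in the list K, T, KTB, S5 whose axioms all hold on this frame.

Reflexive (axiom T): yes — every world is R-related to itself.
Symmetric (axiom B): yes — every pair in R has its reverse in R.
Euclidean (axiom 5): yes — any two successors of a common world are R-related.
So F validates K, T, KTB, S5. The strongest is S5.

S5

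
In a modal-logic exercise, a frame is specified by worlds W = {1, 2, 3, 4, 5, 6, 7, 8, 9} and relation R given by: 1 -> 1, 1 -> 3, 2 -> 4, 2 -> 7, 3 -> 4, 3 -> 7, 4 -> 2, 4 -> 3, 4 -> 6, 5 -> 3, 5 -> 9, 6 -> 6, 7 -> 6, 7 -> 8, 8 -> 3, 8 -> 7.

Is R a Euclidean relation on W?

Euclidean: no — 2 R 4 and 2 R 7, but not 4 R 7.

No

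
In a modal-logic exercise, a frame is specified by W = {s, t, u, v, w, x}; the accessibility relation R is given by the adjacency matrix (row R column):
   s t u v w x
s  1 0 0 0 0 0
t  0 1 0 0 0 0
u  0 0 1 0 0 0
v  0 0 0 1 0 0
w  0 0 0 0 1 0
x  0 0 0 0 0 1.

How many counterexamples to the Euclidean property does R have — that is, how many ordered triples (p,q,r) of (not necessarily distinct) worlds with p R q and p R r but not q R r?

0

R is Euclidean; there are no such tuples.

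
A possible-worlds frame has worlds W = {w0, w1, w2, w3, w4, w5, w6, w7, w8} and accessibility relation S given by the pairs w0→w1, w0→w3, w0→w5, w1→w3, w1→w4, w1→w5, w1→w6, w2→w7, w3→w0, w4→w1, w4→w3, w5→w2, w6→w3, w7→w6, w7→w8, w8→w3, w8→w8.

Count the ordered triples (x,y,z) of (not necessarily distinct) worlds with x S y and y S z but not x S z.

Enumerating: (w0,w1,w4), (w0,w1,w6), (w0,w3,w0), (w0,w5,w2), (w1,w3,w0), (w1,w4,w1), (w1,w5,w2), (w2,w7,w6), (w2,w7,w8), (w3,w0,w1), (w3,w0,w3), (w3,w0,w5), … and 9 more.
Total: 21.

21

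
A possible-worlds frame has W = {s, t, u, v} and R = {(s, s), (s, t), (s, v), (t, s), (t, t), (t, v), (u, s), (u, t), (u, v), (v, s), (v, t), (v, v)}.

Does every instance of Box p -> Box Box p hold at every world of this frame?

The schema 4 characterises exactly the transitive frames.
Transitive: yes — every two-step R-path is closed by a direct edge.

Yes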